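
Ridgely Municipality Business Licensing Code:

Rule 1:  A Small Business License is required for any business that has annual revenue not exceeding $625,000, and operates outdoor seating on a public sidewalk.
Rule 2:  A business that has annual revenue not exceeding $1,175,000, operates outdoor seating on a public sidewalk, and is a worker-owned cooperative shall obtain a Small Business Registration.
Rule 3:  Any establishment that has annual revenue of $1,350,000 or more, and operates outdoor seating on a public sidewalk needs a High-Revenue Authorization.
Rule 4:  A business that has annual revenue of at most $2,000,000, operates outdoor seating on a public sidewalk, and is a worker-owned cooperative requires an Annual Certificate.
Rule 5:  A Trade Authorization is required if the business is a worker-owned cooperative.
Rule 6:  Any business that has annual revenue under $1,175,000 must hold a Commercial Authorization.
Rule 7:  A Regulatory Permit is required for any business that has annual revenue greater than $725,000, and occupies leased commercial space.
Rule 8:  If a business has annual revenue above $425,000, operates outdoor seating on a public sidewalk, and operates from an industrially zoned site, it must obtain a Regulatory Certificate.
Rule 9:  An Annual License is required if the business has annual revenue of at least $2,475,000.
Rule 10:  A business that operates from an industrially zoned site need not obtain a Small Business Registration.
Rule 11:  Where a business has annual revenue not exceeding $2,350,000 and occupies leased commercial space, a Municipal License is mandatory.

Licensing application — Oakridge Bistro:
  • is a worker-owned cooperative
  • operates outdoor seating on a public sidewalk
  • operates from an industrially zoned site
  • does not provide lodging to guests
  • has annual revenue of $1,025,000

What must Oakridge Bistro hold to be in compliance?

Rule 1: revenue $1,025,000 > $625,000; operates outdoor seating on a public sidewalk → Small Business License not required.
Rule 2: revenue $1,025,000 ≤ $1,175,000; operates outdoor seating on a public sidewalk; is a worker-owned cooperative → Small Business Registration required.
Rule 3: revenue $1,025,000 < $1,350,000; operates outdoor seating on a public sidewalk → High-Revenue Authorization not required.
Rule 4: revenue $1,025,000 ≤ $2,000,000; operates outdoor seating on a public sidewalk; is a worker-owned cooperative → Annual Certificate required.
Rule 5: is a worker-owned cooperative → Trade Authorization required.
Rule 6: revenue $1,025,000 < $1,175,000 → Commercial Authorization required.
Rule 7: revenue $1,025,000 > $725,000; operates from an industrially zoned site (not: occupies leased commercial space) → Regulatory Permit not required.
Rule 8: revenue $1,025,000 > $425,000; operates outdoor seating on a public sidewalk; operates from an industrially zoned site → Regulatory Certificate required.
Rule 9: revenue $1,025,000 < $2,475,000 → Annual License not required.
Rule 10: operates from an industrially zoned site → exempt from Small Business Registration.
Rule 11: revenue $1,025,000 ≤ $2,350,000; operates from an industrially zoned site (not: occupies leased commercial space) → Municipal License not required.

Annual Certificate, Commercial Authorization, Regulatory Certificate, Trade Authorization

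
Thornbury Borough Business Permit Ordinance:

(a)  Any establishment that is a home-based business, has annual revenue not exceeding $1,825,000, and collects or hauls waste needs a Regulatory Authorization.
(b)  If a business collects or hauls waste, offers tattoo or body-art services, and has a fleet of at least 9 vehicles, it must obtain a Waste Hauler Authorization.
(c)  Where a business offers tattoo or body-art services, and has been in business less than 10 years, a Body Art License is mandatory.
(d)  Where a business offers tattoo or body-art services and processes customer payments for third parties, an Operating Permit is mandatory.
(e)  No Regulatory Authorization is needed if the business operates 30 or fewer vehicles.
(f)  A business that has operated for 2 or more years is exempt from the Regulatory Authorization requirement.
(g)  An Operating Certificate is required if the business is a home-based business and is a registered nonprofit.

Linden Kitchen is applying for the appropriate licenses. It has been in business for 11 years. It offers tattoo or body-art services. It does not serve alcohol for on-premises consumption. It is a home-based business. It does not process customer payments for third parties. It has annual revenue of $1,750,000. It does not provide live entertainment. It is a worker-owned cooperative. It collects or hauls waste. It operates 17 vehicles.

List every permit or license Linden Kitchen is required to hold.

Waste Hauler Authorization

(a) is a home-based business; revenue $1,750,000 ≤ $1,825,000; collects or hauls waste → Regulatory Authorization required.
(b) collects or hauls waste; offers tattoo or body-art services; vehicles 17 ≥ 9 → Waste Hauler Authorization required.
(c) offers tattoo or body-art services; years in business 11 ≥ 10 → Body Art License not required.
(d) offers tattoo or body-art services; does not process customer payments for third parties → Operating Permit not required.
(e) vehicles 17 ≤ 30 → exempt from Regulatory Authorization.
(f) years in business 11 ≥ 2 → exempt from Regulatory Authorization.
(g) is a home-based business; is a worker-owned cooperative (not: is a registered nonprofit) → Operating Certificate not required.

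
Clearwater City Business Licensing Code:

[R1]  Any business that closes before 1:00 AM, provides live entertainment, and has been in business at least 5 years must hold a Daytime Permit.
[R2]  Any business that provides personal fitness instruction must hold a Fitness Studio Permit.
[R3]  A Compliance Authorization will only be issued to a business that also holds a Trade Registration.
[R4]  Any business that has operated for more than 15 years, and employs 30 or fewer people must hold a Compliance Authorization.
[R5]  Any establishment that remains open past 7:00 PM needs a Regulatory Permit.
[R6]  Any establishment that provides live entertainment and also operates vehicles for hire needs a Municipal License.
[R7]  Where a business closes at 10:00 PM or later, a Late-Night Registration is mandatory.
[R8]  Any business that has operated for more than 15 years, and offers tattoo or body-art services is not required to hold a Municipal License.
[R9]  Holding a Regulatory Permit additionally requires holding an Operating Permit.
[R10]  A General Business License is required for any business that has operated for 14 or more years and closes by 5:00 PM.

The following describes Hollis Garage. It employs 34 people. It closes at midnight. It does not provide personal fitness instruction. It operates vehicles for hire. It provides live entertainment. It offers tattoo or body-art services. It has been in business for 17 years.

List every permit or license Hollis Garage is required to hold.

Daytime Permit, Late-Night Registration, Operating Permit, Regulatory Permit

[R1] closes midnight, at/before 1:00 AM; provides live entertainment; years in business 17 ≥ 5 → Daytime Permit required.
[R2] does not provide personal fitness instruction → Fitness Studio Permit not required.
[R3] Compliance Authorization is not required → no effect.
[R4] years in business 17 > 15; employees 34 > 30 → Compliance Authorization not required.
[R5] closes midnight, after 7:00 PM → Regulatory Permit required.
[R6] provides live entertainment; operates vehicles for hire → Municipal License required.
[R7] closes midnight, after 10:00 PM → Late-Night Registration required.
[R8] years in business 17 > 15; offers tattoo or body-art services → exempt from Municipal License.
[R9] Regulatory Permit is required → Operating Permit also required.
[R10] years in business 17 ≥ 14; closes midnight, after 5:00 PM → General Business License not required.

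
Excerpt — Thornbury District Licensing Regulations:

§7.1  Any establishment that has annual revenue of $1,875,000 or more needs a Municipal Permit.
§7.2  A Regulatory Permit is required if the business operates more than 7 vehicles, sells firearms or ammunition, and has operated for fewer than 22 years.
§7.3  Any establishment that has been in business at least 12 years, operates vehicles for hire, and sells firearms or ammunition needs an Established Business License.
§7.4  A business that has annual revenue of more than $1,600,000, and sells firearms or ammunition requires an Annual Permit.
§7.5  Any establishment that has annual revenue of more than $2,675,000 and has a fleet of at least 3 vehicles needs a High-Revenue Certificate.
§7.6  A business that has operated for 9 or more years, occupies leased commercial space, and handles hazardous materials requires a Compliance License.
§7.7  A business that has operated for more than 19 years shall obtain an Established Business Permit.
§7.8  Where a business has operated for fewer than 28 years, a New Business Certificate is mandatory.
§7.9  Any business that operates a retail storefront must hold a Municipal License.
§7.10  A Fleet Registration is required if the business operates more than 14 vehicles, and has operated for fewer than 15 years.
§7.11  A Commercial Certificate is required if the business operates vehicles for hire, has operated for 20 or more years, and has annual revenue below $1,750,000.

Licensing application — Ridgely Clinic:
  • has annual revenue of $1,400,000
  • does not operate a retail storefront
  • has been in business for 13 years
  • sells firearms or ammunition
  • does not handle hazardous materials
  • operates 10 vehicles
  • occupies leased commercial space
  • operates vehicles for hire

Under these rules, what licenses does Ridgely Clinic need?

Established Business License, New Business Certificate, Regulatory Permit

§7.1 revenue $1,400,000 < $1,875,000 → Municipal Permit not required.
§7.2 vehicles 10 > 7; sells firearms or ammunition; years in business 13 < 22 → Regulatory Permit required.
§7.3 years in business 13 ≥ 12; operates vehicles for hire; sells firearms or ammunition → Established Business License required.
§7.4 revenue $1,400,000 ≤ $1,600,000; sells firearms or ammunition → Annual Permit not required.
§7.5 revenue $1,400,000 ≤ $2,675,000; vehicles 10 ≥ 3 → High-Revenue Certificate not required.
§7.6 years in business 13 ≥ 9; occupies leased commercial space; does not handle hazardous materials → Compliance License not required.
§7.7 years in business 13 ≤ 19 → Established Business Permit not required.
§7.8 years in business 13 < 28 → New Business Certificate required.
§7.9 does not operate a retail storefront → Municipal License not required.
§7.10 vehicles 10 ≤ 14; years in business 13 < 15 → Fleet Registration not required.
§7.11 operates vehicles for hire; years in business 13 < 20; revenue $1,400,000 < $1,750,000 → Commercial Certificate not required.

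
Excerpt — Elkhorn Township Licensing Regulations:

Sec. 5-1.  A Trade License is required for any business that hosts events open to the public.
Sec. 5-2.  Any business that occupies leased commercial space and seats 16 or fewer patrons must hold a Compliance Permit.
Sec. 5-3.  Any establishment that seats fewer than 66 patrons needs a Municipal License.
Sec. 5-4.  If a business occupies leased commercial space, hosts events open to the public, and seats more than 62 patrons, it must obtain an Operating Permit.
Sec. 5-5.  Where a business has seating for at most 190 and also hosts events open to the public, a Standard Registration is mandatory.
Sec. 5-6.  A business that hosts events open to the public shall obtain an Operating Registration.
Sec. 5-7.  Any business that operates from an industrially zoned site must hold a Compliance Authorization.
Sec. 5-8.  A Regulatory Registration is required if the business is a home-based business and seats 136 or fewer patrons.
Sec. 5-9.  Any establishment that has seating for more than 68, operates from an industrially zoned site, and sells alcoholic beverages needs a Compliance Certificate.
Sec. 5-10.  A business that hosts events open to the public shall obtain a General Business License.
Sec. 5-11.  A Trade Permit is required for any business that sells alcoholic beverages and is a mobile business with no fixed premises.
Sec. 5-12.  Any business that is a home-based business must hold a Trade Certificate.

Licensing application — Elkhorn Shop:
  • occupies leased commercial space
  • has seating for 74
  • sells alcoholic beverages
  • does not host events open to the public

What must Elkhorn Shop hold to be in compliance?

Sec. 5-1. does not host events open to the public → Trade License not required.
Sec. 5-2. occupies leased commercial space; seating 74 > 16 → Compliance Permit not required.
Sec. 5-3. seating 74 ≥ 66 → Municipal License not required.
Sec. 5-4. occupies leased commercial space; does not host events open to the public; seating 74 > 62 → Operating Permit not required.
Sec. 5-5. seating 74 ≤ 190; does not host events open to the public → Standard Registration not required.
Sec. 5-6. does not host events open to the public → Operating Registration not required.
Sec. 5-7. occupies leased commercial space (not: operates from an industrially zoned site) → Compliance Authorization not required.
Sec. 5-8. occupies leased commercial space (not: is a home-based business); seating 74 ≤ 136 → Regulatory Registration not required.
Sec. 5-9. seating 74 > 68; occupies leased commercial space (not: operates from an industrially zoned site); sells alcoholic beverages → Compliance Certificate not required.
Sec. 5-10. does not host events open to the public → General Business License not required.
Sec. 5-11. sells alcoholic beverages; occupies leased commercial space (not: is a mobile business with no fixed premises) → Trade Permit not required.
Sec. 5-12. occupies leased commercial space (not: is a home-based business) → Trade Certificate not required.

None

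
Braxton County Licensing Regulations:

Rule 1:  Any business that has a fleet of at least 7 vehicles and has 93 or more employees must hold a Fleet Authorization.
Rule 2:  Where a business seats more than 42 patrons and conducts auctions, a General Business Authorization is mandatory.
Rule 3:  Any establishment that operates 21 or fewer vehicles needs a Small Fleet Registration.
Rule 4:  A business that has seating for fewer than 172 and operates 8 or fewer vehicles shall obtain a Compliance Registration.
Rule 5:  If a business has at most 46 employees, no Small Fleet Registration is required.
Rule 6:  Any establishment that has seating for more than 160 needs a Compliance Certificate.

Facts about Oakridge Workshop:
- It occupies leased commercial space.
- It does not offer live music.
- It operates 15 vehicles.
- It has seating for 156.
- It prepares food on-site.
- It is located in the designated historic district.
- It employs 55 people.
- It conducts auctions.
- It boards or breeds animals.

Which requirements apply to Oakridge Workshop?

General Business Authorization, Small Fleet Registration

Rule 1: vehicles 15 ≥ 7; employees 55 < 93 → Fleet Authorization not required.
Rule 2: seating 156 > 42; conducts auctions → General Business Authorization required.
Rule 3: vehicles 15 ≤ 21 → Small Fleet Registration required.
Rule 4: seating 156 < 172; vehicles 15 > 8 → Compliance Registration not required.
Rule 5: employees 55 > 46 → Small Fleet Registration exemption does not apply.
Rule 6: seating 156 ≤ 160 → Compliance Certificate not required.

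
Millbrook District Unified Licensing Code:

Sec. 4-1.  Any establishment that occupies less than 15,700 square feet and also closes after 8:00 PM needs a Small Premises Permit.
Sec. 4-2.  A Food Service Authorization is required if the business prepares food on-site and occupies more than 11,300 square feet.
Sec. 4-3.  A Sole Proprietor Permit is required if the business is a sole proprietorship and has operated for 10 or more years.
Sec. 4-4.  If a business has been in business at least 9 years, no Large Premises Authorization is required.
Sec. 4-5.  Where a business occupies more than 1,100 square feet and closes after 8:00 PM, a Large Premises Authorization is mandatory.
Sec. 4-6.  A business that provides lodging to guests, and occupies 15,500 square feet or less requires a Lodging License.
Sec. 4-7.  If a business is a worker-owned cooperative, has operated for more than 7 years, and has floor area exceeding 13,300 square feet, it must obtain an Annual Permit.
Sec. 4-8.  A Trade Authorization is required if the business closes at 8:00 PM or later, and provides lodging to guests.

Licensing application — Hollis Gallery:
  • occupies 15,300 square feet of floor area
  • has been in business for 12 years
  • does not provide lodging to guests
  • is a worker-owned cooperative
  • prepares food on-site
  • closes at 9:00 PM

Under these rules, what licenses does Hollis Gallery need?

Sec. 4-1. floor area 15,300 square feet < 15,700 square feet; closes 9:00 PM, after 8:00 PM → Small Premises Permit required.
Sec. 4-2. prepares food on-site; floor area 15,300 square feet > 11,300 square feet → Food Service Authorization required.
Sec. 4-3. is a worker-owned cooperative (not: is a sole proprietorship); years in business 12 ≥ 10 → Sole Proprietor Permit not required.
Sec. 4-4. years in business 12 ≥ 9 → exempt from Large Premises Authorization.
Sec. 4-5. floor area 15,300 square feet > 1,100 square feet; closes 9:00 PM, after 8:00 PM → Large Premises Authorization required.
Sec. 4-6. does not provide lodging to guests; floor area 15,300 square feet ≤ 15,500 square feet → Lodging License not required.
Sec. 4-7. is a worker-owned cooperative; years in business 12 > 7; floor area 15,300 square feet > 13,300 square feet → Annual Permit required.
Sec. 4-8. closes 9:00 PM, after 8:00 PM; does not provide lodging to guests → Trade Authorization not required.

Annual Permit, Food Service Authorization, Small Premises Permit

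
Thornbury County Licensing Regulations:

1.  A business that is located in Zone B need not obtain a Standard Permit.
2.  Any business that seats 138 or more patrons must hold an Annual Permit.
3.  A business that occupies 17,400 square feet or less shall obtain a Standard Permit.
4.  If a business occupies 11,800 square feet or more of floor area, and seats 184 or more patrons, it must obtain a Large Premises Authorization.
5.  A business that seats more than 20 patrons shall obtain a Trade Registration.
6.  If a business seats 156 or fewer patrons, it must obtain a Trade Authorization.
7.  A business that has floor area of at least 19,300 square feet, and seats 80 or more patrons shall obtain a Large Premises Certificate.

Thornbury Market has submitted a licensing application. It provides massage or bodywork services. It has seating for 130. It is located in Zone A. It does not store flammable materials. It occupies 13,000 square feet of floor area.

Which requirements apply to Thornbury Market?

1. is located in Zone A (not: is located in Zone B) → Standard Permit exemption does not apply.
2. seating 130 < 138 → Annual Permit not required.
3. floor area 13,000 square feet ≤ 17,400 square feet → Standard Permit required.
4. floor area 13,000 square feet ≥ 11,800 square feet; seating 130 < 184 → Large Premises Authorization not required.
5. seating 130 > 20 → Trade Registration required.
6. seating 130 ≤ 156 → Trade Authorization required.
7. floor area 13,000 square feet < 19,300 square feet; seating 130 ≥ 80 → Large Premises Certificate not required.

Standard Permit, Trade Authorization, Trade Registration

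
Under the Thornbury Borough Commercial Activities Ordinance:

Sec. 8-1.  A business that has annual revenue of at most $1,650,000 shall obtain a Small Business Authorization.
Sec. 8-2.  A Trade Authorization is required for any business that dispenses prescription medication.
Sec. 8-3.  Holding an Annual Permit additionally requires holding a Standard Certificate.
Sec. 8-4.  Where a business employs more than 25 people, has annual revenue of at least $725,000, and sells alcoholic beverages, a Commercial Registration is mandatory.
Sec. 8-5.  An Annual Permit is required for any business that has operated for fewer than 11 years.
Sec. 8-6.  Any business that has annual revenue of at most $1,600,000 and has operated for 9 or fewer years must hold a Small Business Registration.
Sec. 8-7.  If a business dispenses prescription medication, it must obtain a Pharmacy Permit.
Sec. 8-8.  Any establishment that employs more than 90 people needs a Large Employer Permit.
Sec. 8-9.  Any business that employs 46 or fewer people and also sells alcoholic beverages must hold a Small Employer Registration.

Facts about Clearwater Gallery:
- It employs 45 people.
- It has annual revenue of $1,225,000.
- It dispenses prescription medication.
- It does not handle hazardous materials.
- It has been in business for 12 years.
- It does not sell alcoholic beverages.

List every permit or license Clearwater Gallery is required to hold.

Sec. 8-1. revenue $1,225,000 ≤ $1,650,000 → Small Business Authorization required.
Sec. 8-2. dispenses prescription medication → Trade Authorization required.
Sec. 8-3. Annual Permit is not required → no effect.
Sec. 8-4. employees 45 > 25; revenue $1,225,000 ≥ $725,000; does not sell alcoholic beverages → Commercial Registration not required.
Sec. 8-5. years in business 12 ≥ 11 → Annual Permit not required.
Sec. 8-6. revenue $1,225,000 ≤ $1,600,000; years in business 12 > 9 → Small Business Registration not required.
Sec. 8-7. dispenses prescription medication → Pharmacy Permit required.
Sec. 8-8. employees 45 ≤ 90 → Large Employer Permit not required.
Sec. 8-9. employees 45 ≤ 46; does not sell alcoholic beverages → Small Employer Registration not required.

Pharmacy Permit, Small Business Authorization, Trade Authorization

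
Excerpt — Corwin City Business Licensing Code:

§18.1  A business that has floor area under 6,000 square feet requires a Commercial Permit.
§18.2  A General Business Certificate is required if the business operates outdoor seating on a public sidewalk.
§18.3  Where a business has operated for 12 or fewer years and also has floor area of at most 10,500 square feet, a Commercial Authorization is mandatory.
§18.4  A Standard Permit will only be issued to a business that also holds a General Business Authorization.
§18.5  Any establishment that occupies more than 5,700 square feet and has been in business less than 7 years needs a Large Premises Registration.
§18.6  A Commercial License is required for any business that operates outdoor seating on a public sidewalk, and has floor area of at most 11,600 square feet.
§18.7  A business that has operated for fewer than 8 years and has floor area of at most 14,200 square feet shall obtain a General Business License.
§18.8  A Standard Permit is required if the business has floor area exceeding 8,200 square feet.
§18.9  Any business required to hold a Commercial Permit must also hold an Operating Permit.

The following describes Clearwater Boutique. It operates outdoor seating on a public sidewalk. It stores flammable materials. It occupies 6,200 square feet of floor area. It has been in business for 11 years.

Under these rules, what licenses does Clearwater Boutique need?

§18.1 floor area 6,200 square feet ≥ 6,000 square feet → Commercial Permit not required.
§18.2 operates outdoor seating on a public sidewalk → General Business Certificate required.
§18.3 years in business 11 ≤ 12; floor area 6,200 square feet ≤ 10,500 square feet → Commercial Authorization required.
§18.4 Standard Permit is not required → no effect.
§18.5 floor area 6,200 square feet > 5,700 square feet; years in business 11 ≥ 7 → Large Premises Registration not required.
§18.6 operates outdoor seating on a public sidewalk; floor area 6,200 square feet ≤ 11,600 square feet → Commercial License required.
§18.7 years in business 11 ≥ 8; floor area 6,200 square feet ≤ 14,200 square feet → General Business License not required.
§18.8 floor area 6,200 square feet ≤ 8,200 square feet → Standard Permit not required.
§18.9 Commercial Permit is not required → no effect.

Commercial Authorization, Commercial License, General Business Certificate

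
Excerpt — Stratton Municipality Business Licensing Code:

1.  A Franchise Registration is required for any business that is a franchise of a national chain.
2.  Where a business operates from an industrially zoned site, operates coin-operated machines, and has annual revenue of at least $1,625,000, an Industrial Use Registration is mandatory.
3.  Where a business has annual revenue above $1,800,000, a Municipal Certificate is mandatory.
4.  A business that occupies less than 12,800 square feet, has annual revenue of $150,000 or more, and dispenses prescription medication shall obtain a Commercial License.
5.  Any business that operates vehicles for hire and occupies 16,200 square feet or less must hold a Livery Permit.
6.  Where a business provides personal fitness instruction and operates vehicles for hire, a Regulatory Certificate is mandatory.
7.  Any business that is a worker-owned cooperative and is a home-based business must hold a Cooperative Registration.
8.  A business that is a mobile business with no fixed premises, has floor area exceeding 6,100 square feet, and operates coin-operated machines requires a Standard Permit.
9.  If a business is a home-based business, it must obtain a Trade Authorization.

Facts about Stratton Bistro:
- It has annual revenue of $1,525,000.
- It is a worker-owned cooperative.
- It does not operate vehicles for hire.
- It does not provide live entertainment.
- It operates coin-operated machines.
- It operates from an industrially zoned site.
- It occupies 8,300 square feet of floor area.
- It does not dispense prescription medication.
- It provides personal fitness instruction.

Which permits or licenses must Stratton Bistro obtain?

None

1. is a worker-owned cooperative (not: is a franchise of a national chain) → Franchise Registration not required.
2. operates from an industrially zoned site; operates coin-operated machines; revenue $1,525,000 < $1,625,000 → Industrial Use Registration not required.
3. revenue $1,525,000 ≤ $1,800,000 → Municipal Certificate not required.
4. floor area 8,300 square feet < 12,800 square feet; revenue $1,525,000 ≥ $150,000; does not dispense prescription medication → Commercial License not required.
5. does not operate vehicles for hire; floor area 8,300 square feet ≤ 16,200 square feet → Livery Permit not required.
6. provides personal fitness instruction; does not operate vehicles for hire → Regulatory Certificate not required.
7. is a worker-owned cooperative; operates from an industrially zoned site (not: is a home-based business) → Cooperative Registration not required.
8. operates from an industrially zoned site (not: is a mobile business with no fixed premises); floor area 8,300 square feet > 6,100 square feet; operates coin-operated machines → Standard Permit not required.
9. operates from an industrially zoned site (not: is a home-based business) → Trade Authorization not required.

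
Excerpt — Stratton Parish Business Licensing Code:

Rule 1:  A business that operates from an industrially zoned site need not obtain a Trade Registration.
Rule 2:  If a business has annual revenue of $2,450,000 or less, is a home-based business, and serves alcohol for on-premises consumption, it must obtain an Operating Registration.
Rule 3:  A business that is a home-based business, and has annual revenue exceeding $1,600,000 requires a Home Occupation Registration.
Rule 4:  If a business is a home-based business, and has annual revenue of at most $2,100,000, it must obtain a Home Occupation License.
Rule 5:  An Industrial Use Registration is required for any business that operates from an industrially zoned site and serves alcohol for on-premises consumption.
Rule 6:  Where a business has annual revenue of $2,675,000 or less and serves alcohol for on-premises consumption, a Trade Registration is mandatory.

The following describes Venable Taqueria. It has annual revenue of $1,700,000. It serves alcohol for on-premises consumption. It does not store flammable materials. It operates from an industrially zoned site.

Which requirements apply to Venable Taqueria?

Industrial Use Registration

Rule 1: operates from an industrially zoned site → exempt from Trade Registration.
Rule 2: revenue $1,700,000 ≤ $2,450,000; operates from an industrially zoned site (not: is a home-based business); serves alcohol for on-premises consumption → Operating Registration not required.
Rule 3: operates from an industrially zoned site (not: is a home-based business); revenue $1,700,000 > $1,600,000 → Home Occupation Registration not required.
Rule 4: operates from an industrially zoned site (not: is a home-based business); revenue $1,700,000 ≤ $2,100,000 → Home Occupation License not required.
Rule 5: operates from an industrially zoned site; serves alcohol for on-premises consumption → Industrial Use Registration required.
Rule 6: revenue $1,700,000 ≤ $2,675,000; serves alcohol for on-premises consumption → Trade Registration required.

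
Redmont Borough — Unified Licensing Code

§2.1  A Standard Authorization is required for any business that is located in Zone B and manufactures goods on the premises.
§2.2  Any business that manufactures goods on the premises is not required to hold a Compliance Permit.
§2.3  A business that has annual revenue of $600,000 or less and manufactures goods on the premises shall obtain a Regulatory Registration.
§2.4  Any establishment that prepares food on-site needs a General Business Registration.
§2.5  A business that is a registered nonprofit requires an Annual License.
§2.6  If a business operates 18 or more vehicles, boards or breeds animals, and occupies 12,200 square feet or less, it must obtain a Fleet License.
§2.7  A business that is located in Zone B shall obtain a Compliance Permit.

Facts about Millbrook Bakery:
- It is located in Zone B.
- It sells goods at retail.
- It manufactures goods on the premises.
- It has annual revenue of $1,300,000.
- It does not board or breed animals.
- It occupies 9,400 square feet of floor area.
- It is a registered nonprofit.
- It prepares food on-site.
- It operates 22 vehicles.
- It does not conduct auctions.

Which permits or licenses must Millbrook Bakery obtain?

§2.1 is located in Zone B; manufactures goods on the premises → Standard Authorization required.
§2.2 manufactures goods on the premises → exempt from Compliance Permit.
§2.3 revenue $1,300,000 > $600,000; manufactures goods on the premises → Regulatory Registration not required.
§2.4 prepares food on-site → General Business Registration required.
§2.5 is a registered nonprofit → Annual License required.
§2.6 vehicles 22 ≥ 18; does not board or breed animals; floor area 9,400 square feet ≤ 12,200 square feet → Fleet License not required.
§2.7 is located in Zone B → Compliance Permit required.

Annual License, General Business Registration, Standard Authorization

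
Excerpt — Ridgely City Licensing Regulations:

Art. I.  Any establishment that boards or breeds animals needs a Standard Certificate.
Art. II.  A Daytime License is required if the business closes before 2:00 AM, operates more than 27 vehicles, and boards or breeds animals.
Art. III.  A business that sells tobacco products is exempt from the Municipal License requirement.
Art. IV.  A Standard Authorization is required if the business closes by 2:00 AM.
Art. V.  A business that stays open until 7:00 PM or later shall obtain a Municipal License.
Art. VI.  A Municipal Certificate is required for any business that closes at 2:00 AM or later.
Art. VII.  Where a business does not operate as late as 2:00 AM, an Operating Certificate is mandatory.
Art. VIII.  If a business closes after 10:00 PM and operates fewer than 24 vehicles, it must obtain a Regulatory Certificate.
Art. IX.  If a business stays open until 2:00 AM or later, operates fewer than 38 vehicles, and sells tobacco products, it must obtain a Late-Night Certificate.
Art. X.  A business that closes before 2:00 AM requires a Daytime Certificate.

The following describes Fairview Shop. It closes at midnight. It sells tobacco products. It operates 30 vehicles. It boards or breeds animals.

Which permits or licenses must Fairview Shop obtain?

Art. I. boards or breeds animals → Standard Certificate required.
Art. II. closes midnight, at/before 2:00 AM; vehicles 30 > 27; boards or breeds animals → Daytime License required.
Art. III. sells tobacco products → exempt from Municipal License.
Art. IV. closes midnight, at/before 2:00 AM → Standard Authorization required.
Art. V. closes midnight, after 7:00 PM → Municipal License required.
Art. VI. closes midnight, at/before 2:00 AM → Municipal Certificate not required.
Art. VII. closes midnight, at/before 2:00 AM → Operating Certificate required.
Art. VIII. closes midnight, after 10:00 PM; vehicles 30 ≥ 24 → Regulatory Certificate not required.
Art. IX. closes midnight, at/before 2:00 AM; vehicles 30 < 38; sells tobacco products → Late-Night Certificate not required.
Art. X. closes midnight, at/before 2:00 AM → Daytime Certificate required.

Daytime Certificate, Daytime License, Operating Certificate, Standard Authorization, Standard Certificate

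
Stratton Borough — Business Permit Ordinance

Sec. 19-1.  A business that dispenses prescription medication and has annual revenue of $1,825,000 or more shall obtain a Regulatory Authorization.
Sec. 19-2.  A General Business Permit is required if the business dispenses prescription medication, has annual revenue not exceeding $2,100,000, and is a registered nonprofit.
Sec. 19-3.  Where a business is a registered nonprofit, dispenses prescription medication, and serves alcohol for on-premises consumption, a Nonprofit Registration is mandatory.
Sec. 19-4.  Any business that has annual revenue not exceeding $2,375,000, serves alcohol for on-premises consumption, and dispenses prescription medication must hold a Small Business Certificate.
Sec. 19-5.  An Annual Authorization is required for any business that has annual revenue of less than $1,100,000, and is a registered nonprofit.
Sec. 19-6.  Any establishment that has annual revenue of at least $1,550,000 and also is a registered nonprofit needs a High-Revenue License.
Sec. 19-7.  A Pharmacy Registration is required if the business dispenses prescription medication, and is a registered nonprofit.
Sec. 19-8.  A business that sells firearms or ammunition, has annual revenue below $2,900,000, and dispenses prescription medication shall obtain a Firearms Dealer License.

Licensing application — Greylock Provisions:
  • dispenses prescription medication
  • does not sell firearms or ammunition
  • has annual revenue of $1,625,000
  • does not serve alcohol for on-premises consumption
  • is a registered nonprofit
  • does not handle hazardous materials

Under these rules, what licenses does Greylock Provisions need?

Sec. 19-1. dispenses prescription medication; revenue $1,625,000 < $1,825,000 → Regulatory Authorization not required.
Sec. 19-2. dispenses prescription medication; revenue $1,625,000 ≤ $2,100,000; is a registered nonprofit → General Business Permit required.
Sec. 19-3. is a registered nonprofit; dispenses prescription medication; does not serve alcohol for on-premises consumption → Nonprofit Registration not required.
Sec. 19-4. revenue $1,625,000 ≤ $2,375,000; does not serve alcohol for on-premises consumption; dispenses prescription medication → Small Business Certificate not required.
Sec. 19-5. revenue $1,625,000 ≥ $1,100,000; is a registered nonprofit → Annual Authorization not required.
Sec. 19-6. revenue $1,625,000 ≥ $1,550,000; is a registered nonprofit → High-Revenue License required.
Sec. 19-7. dispenses prescription medication; is a registered nonprofit → Pharmacy Registration required.
Sec. 19-8. does not sell firearms or ammunition; revenue $1,625,000 < $2,900,000; dispenses prescription medication → Firearms Dealer License not required.

General Business Permit, High-Revenue License, Pharmacy Registration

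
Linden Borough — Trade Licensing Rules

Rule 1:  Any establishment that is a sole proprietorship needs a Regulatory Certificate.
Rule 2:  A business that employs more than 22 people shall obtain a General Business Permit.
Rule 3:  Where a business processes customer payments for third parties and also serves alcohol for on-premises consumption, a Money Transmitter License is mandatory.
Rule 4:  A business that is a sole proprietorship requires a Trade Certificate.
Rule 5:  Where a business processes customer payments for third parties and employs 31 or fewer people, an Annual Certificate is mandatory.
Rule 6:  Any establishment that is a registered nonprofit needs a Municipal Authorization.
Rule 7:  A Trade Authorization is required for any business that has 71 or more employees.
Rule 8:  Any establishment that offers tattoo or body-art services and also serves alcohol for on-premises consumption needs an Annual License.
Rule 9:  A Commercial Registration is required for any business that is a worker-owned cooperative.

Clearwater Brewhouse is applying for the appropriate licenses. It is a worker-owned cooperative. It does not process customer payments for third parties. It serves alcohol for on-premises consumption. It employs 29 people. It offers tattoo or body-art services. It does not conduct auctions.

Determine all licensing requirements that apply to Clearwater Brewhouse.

Rule 1: is a worker-owned cooperative (not: is a sole proprietorship) → Regulatory Certificate not required.
Rule 2: employees 29 > 22 → General Business Permit required.
Rule 3: does not process customer payments for third parties; serves alcohol for on-premises consumption → Money Transmitter License not required.
Rule 4: is a worker-owned cooperative (not: is a sole proprietorship) → Trade Certificate not required.
Rule 5: does not process customer payments for third parties; employees 29 ≤ 31 → Annual Certificate not required.
Rule 6: is a worker-owned cooperative (not: is a registered nonprofit) → Municipal Authorization not required.
Rule 7: employees 29 < 71 → Trade Authorization not required.
Rule 8: offers tattoo or body-art services; serves alcohol for on-premises consumption → Annual License required.
Rule 9: is a worker-owned cooperative → Commercial Registration required.

Annual License, Commercial Registration, General Business Permit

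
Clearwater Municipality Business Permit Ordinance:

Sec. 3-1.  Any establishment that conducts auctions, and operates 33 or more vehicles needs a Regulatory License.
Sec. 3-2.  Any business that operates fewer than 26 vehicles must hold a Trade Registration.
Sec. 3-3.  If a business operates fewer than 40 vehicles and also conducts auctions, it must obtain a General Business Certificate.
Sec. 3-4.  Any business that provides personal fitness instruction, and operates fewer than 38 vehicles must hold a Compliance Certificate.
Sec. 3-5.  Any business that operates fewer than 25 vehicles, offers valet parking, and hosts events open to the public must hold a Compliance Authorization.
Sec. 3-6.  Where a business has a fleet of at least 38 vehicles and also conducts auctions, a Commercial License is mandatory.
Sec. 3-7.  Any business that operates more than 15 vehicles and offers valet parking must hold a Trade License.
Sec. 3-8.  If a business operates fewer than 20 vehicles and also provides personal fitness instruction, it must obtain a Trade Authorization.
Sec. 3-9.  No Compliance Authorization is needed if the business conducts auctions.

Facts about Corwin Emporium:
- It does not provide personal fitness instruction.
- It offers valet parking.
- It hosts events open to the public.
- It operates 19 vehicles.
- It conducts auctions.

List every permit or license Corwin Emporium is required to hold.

Sec. 3-1. conducts auctions; vehicles 19 < 33 → Regulatory License not required.
Sec. 3-2. vehicles 19 < 26 → Trade Registration required.
Sec. 3-3. vehicles 19 < 40; conducts auctions → General Business Certificate required.
Sec. 3-4. does not provide personal fitness instruction; vehicles 19 < 38 → Compliance Certificate not required.
Sec. 3-5. vehicles 19 < 25; offers valet parking; hosts events open to the public → Compliance Authorization required.
Sec. 3-6. vehicles 19 < 38; conducts auctions → Commercial License not required.
Sec. 3-7. vehicles 19 > 15; offers valet parking → Trade License required.
Sec. 3-8. vehicles 19 < 20; does not provide personal fitness instruction → Trade Authorization not required.
Sec. 3-9. conducts auctions → exempt from Compliance Authorization.

General Business Certificate, Trade License, Trade Registration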